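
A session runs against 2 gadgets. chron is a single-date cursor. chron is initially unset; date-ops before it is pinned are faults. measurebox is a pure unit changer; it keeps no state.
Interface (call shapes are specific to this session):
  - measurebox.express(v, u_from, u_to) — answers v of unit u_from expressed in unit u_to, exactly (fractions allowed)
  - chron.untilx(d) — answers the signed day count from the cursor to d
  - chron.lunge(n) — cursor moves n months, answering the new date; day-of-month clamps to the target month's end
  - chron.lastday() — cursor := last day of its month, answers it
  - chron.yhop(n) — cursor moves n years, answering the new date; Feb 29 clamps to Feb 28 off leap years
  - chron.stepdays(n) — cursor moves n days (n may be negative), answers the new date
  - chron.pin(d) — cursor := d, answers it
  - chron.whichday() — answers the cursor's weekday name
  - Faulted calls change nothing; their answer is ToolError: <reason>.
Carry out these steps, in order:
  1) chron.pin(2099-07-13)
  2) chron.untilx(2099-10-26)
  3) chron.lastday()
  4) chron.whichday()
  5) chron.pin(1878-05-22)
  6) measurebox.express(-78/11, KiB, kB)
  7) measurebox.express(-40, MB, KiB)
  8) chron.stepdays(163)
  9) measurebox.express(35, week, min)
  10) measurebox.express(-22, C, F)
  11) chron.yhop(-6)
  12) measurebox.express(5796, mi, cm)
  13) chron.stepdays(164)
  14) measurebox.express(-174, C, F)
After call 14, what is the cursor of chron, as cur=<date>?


Then pin using d→2099-07-13, giving 2099-07-13.
Next I call untilx using d→2099-10-26, giving 105.
I run lastday, and get 2099-07-31.
I try whichday(), — result: Friday.
I try pin using d→1878-05-22, giving 1878-05-22.
I call express using v→-78/11, u_from→KiB, u_to→kB, which returns -9984/1375.
I call express using v→-40, u_from→MB, u_to→KiB, → -78125/2.
I call stepdays using n→163: 1878-11-01.
I run express using v→35, u_from→week, u_to→min, and observe 352800.
Next I call express using v→-22, u_from→C, u_to→F: -38/5.
Then yhop using n→-6, which returns 1872-11-01.
Next I call express using v→5796, u_from→mi, u_to→cm, — result: 4663878912/5.
I use stepdays using n→164, → 1873-04-14.
Using express using v→-174, u_from→C, u_to→F: -1406/5.

Answer: cur=1873-04-14


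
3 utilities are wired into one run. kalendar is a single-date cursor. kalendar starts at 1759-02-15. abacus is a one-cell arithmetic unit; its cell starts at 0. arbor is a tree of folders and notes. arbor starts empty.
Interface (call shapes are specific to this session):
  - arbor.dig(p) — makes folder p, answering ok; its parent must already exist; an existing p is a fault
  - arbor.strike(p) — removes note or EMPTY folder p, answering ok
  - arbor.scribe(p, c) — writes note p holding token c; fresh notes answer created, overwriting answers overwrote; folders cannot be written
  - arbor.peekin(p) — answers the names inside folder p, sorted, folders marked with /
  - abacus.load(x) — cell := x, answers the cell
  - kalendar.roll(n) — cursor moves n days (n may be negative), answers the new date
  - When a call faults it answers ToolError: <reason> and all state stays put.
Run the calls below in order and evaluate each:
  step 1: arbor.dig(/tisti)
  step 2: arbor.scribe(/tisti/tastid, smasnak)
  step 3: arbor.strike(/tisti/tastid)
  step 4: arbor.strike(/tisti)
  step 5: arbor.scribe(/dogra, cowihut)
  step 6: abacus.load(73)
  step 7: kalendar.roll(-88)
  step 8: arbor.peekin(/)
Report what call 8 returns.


~$ arbor.dig p→/tisti
:: ok
~$ arbor.scribe p→/tisti/tastid c→smasnak
:: created
~$ arbor.strike p→/tisti/tastid
:: ok
~$ arbor.strike p→/tisti
:: ok
~$ arbor.scribe p→/dogra c→cowihut
:: created
~$ abacus.load x→73
:: 73
~$ kalendar.roll n→-88
:: 1758-11-19
~$ arbor.peekin p→/
:: [dogra]

Answer: [dogra]


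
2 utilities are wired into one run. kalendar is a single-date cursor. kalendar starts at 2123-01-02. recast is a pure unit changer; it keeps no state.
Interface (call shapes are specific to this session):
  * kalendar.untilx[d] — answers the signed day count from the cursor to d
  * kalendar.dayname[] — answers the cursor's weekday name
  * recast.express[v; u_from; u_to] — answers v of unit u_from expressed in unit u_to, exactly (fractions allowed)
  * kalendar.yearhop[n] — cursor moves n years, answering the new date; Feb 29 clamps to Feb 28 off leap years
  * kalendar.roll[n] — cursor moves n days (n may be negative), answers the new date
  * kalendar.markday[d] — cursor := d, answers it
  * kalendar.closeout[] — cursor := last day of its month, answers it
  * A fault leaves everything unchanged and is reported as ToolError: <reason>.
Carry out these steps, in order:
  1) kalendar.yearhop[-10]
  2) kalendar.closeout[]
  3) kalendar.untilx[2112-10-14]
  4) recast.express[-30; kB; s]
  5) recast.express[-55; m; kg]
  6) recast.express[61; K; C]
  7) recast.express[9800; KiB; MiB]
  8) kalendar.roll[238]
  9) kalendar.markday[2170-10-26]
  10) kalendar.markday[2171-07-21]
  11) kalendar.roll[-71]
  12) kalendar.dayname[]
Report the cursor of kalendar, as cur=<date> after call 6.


# yearhop(n=-10) : 2113-01-02
# closeout() : 2113-01-31
# untilx(d=2112-10-14) : -109
# express(v=-30, u_from=kB, u_to=s) : ToolError: incompatible units
# express(v=-55, u_from=m, u_to=kg) : ToolError: incompatible units
# express(v=61, u_from=K, u_to=C) : -4243/20
# express(v=9800, u_from=KiB, u_to=MiB) : 1225/128
# roll(n=238) : 2113-09-26
# markday(d=2170-10-26) : 2170-10-26
# markday(d=2171-07-21) : 2171-07-21
# roll(n=-71) : 2171-05-11
# dayname() : Saturday

Answer: cur=2113-01-31


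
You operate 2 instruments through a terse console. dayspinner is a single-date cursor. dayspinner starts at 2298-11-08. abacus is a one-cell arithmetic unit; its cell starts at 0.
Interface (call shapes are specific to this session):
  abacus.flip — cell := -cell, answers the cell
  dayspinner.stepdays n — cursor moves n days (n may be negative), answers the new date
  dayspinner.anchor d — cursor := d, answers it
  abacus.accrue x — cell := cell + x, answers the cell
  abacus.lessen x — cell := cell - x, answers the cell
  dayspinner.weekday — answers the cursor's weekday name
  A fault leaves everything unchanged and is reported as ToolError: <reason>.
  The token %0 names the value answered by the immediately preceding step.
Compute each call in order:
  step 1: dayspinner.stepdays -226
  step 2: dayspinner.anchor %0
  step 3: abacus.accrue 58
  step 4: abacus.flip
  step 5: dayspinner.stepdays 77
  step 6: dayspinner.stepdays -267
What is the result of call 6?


Answer: 2297-09-18

Derivation:
CALL dayspinner.stepdays[n=-226]
RET  2298-03-27
CALL dayspinner.anchor[d=%0]
RET  2298-03-27
CALL abacus.accrue[x=58]
RET  58
CALL abacus.flip[]
RET  -58
CALL dayspinner.stepdays[n=77]
RET  2298-06-12
CALL dayspinner.stepdays[n=-267]
RET  2297-09-18


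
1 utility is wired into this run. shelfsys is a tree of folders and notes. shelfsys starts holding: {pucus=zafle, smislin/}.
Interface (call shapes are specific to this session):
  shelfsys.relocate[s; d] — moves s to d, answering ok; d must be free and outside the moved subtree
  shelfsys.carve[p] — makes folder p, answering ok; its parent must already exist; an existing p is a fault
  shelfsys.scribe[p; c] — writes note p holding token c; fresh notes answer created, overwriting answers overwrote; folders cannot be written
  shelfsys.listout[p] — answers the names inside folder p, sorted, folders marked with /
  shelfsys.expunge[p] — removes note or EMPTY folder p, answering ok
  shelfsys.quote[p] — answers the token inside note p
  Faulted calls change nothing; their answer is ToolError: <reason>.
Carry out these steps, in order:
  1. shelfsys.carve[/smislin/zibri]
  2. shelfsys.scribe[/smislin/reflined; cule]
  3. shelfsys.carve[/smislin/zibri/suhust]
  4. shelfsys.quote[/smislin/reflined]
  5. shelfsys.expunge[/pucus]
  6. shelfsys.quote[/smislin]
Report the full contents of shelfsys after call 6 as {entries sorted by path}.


% shelfsys.carve(/smislin/zibri) : ok
% shelfsys.scribe(/smislin/reflined, cule) : created
% shelfsys.carve(/smislin/zibri/suhust) : ok
% shelfsys.quote(/smislin/reflined) : cule
% shelfsys.expunge(/pucus) : ok
% shelfsys.quote(/smislin) : ToolError: is a directory

Answer: {smislin/, smislin/reflined=cule, smislin/zibri/, smislin/zibri/suhust/}


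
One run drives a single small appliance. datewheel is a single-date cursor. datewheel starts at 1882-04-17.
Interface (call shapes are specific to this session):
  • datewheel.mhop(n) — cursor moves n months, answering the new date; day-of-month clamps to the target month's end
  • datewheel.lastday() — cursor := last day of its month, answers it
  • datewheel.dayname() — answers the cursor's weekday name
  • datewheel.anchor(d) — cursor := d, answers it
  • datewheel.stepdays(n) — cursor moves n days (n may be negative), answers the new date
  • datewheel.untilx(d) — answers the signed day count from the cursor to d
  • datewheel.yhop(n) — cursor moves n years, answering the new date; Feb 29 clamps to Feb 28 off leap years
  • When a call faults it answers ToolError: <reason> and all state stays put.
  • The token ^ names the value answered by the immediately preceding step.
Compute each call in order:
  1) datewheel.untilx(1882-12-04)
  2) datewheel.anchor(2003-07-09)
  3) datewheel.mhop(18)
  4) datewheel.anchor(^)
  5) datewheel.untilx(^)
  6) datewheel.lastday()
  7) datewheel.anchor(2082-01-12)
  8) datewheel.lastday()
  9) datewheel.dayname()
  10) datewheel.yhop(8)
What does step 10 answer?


Answer: 2090-01-31

Derivation:
CALL datewheel.untilx[d=1882-12-04]
RET  231
CALL datewheel.anchor[d=2003-07-09]
RET  2003-07-09
CALL datewheel.mhop[n=18]
RET  2005-01-09
CALL datewheel.anchor[d=^]
RET  2005-01-09
CALL datewheel.untilx[d=^]
RET  0
CALL datewheel.lastday[]
RET  2005-01-31
CALL datewheel.anchor[d=2082-01-12]
RET  2082-01-12
CALL datewheel.lastday[]
RET  2082-01-31
CALL datewheel.dayname[]
RET  Saturday
CALL datewheel.yhop[n=8]
RET  2090-01-31


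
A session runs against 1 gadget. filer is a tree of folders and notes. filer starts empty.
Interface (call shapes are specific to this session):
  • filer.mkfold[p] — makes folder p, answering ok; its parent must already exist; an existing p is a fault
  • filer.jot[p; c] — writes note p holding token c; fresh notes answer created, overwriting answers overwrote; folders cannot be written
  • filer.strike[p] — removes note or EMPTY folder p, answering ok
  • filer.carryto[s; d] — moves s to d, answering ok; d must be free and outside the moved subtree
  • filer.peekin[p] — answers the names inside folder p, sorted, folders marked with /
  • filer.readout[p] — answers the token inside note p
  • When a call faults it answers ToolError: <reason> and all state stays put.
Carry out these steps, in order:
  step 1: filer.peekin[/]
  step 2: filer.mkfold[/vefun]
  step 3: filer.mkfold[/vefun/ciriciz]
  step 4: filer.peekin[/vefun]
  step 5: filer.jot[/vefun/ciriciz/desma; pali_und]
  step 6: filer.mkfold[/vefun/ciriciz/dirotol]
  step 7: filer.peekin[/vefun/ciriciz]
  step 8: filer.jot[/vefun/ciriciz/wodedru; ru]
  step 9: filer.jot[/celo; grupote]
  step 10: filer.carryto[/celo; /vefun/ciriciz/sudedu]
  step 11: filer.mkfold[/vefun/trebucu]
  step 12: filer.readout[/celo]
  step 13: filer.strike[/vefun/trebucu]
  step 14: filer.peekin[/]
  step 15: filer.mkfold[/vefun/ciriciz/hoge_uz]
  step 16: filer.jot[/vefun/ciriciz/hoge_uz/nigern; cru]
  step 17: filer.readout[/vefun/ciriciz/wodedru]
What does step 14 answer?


Answer: [vefun/]

Derivation:
~$ filer.peekin p=/
= []
~$ filer.mkfold p=/vefun
= ok
~$ filer.mkfold p=/vefun/ciriciz
= ok
~$ filer.peekin p=/vefun
= [ciriciz/]
~$ filer.jot p=/vefun/ciriciz/desma c=pali_und
= created
~$ filer.mkfold p=/vefun/ciriciz/dirotol
= ok
~$ filer.peekin p=/vefun/ciriciz
= [desma, dirotol/]
~$ filer.jot p=/vefun/ciriciz/wodedru c=ru
= created
~$ filer.jot p=/celo c=grupote
= created
~$ filer.carryto s=/celo d=/vefun/ciriciz/sudedu
= ok
~$ filer.mkfold p=/vefun/trebucu
= ok
~$ filer.readout p=/celo
= ToolError: not found
~$ filer.strike p=/vefun/trebucu
= ok
~$ filer.peekin p=/
= [vefun/]
~$ filer.mkfold p=/vefun/ciriciz/hoge_uz
= ok
~$ filer.jot p=/vefun/ciriciz/hoge_uz/nigern c=cru
= created
~$ filer.readout p=/vefun/ciriciz/wodedru
= ru


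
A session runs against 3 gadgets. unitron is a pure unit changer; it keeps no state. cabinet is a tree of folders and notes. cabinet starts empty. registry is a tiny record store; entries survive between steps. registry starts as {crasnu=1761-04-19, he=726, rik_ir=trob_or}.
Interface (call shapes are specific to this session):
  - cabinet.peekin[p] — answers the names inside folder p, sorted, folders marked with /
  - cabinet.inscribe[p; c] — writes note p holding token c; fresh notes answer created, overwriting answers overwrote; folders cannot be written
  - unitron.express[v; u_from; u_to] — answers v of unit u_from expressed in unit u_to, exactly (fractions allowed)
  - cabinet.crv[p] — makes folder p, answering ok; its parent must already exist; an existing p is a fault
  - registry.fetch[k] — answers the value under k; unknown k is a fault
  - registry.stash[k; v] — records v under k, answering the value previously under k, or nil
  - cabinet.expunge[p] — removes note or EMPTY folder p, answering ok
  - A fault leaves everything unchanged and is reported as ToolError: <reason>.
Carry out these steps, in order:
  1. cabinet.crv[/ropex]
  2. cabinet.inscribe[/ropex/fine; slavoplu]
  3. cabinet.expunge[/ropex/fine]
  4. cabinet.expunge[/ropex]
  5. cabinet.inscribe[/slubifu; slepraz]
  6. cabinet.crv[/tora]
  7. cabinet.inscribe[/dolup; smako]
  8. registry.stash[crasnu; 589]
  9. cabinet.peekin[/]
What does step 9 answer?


I call cabinet.crv passing p=/ropex, giving ok.
Invoking cabinet.inscribe passing p=/ropex/fine, c=slavoplu, yielding created.
I call cabinet.expunge passing p=/ropex/fine, — result: ok.
Calling cabinet.expunge passing p=/ropex, giving ok.
Now I run cabinet.inscribe passing p=/slubifu, c=slepraz, and get created.
Invoking cabinet.crv passing p=/tora, and get ok.
Next I call cabinet.inscribe passing p=/dolup, c=smako, and observe created.
I call registry.stash passing k=crasnu, v=589, — result: 1761-04-19.
Next I call cabinet.peekin passing p=/, and get [dolup, slubifu, tora/].

Answer: [dolup, slubifu, tora/]


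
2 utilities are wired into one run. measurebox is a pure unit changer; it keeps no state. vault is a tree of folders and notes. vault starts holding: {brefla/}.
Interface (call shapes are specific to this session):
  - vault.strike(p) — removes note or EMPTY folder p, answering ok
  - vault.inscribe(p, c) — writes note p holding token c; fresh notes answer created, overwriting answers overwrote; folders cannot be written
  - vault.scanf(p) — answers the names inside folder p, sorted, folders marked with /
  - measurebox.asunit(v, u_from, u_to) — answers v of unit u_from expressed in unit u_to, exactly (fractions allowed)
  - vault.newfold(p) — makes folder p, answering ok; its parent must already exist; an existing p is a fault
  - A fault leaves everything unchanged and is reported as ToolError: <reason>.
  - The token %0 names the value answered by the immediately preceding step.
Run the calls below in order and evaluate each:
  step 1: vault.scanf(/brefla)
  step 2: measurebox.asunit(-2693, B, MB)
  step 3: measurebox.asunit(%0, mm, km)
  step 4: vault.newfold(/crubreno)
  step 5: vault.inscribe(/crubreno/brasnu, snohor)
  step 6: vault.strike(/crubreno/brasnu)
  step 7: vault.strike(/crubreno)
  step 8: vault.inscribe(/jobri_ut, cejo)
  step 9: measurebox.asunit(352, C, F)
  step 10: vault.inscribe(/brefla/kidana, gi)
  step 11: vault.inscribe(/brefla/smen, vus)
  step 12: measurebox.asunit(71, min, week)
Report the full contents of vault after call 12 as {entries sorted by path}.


Answer: {brefla/, brefla/kidana=gi, brefla/smen=vus, jobri_ut=cejo}

Derivation:
Now I run vault.scanf(p='/brefla'), which returns [].
I run measurebox.asunit(v='-2693', u_from='B', u_to='MB'), which returns -2693/1000000.
Invoking measurebox.asunit(v='%0', u_from='mm', u_to='km'), and observe -2693/1000000000000.
Calling vault.newfold(p='/crubreno'): ok.
Calling vault.inscribe(p='/crubreno/brasnu', c='snohor'), and observe created.
Then vault.strike(p='/crubreno/brasnu'), yielding ok.
Now I run vault.strike(p='/crubreno'), which returns ok.
I use vault.inscribe(p='/jobri_ut', c='cejo'), which returns created.
I invoke measurebox.asunit(v='352', u_from='C', u_to='F'), and see 3328/5.
Calling vault.inscribe(p='/brefla/kidana', c='gi'), and see created.
Next I call vault.inscribe(p='/brefla/smen', c='vus'), → created.
Now I run measurebox.asunit(v='71', u_from='min', u_to='week'), and get 71/10080.


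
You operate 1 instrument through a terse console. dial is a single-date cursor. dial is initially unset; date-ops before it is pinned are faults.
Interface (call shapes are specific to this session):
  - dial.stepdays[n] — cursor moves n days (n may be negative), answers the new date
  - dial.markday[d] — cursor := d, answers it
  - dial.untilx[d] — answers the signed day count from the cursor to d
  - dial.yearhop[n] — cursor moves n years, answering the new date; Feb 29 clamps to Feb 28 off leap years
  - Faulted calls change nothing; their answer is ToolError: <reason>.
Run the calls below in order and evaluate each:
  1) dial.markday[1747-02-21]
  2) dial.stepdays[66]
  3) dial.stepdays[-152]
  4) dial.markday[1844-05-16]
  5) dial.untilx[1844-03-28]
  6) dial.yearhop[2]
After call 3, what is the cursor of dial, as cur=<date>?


! 1. dial.markday(d=1747-02-21) => 1747-02-21
! 2. dial.stepdays(n=66) => 1747-04-28
! 3. dial.stepdays(n=-152) => 1746-11-27
! 4. dial.markday(d=1844-05-16) => 1844-05-16
! 5. dial.untilx(d=1844-03-28) => -49
! 6. dial.yearhop(n=2) => 1846-05-16

Answer: cur=1746-11-27


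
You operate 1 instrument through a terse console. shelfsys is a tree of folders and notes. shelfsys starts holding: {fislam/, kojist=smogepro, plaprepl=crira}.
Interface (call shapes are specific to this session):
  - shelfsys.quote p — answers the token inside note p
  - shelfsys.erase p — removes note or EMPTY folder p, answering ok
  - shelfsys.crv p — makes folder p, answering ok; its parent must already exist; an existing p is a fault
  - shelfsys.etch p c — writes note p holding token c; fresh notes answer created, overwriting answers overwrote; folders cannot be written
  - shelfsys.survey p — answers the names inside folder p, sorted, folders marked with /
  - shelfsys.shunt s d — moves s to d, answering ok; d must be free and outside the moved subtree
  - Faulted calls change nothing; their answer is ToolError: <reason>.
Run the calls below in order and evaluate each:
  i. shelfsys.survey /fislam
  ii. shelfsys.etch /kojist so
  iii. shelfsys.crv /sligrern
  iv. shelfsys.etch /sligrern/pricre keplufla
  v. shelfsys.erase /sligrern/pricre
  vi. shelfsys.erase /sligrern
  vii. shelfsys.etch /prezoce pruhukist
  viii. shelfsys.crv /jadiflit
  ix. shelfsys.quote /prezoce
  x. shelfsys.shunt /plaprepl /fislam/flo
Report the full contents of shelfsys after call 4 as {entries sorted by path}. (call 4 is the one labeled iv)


Next I call shelfsys.survey using p=/fislam, giving [].
Calling shelfsys.etch using p=/kojist, c=so, giving overwrote.
I run shelfsys.crv using p=/sligrern, and see ok.
Calling shelfsys.etch using p=/sligrern/pricre, c=keplufla, and see created.
I use shelfsys.erase using p=/sligrern/pricre, yielding ok.
Calling shelfsys.erase using p=/sligrern: ok.
I try shelfsys.etch using p=/prezoce, c=pruhukist, giving created.
I invoke shelfsys.crv using p=/jadiflit: ok.
Now I run shelfsys.quote using p=/prezoce, which returns pruhukist.
I try shelfsys.shunt using s=/plaprepl, d=/fislam/flo, → ok.

Answer: {fislam/, kojist=so, plaprepl=crira, sligrern/, sligrern/pricre=keplufla}


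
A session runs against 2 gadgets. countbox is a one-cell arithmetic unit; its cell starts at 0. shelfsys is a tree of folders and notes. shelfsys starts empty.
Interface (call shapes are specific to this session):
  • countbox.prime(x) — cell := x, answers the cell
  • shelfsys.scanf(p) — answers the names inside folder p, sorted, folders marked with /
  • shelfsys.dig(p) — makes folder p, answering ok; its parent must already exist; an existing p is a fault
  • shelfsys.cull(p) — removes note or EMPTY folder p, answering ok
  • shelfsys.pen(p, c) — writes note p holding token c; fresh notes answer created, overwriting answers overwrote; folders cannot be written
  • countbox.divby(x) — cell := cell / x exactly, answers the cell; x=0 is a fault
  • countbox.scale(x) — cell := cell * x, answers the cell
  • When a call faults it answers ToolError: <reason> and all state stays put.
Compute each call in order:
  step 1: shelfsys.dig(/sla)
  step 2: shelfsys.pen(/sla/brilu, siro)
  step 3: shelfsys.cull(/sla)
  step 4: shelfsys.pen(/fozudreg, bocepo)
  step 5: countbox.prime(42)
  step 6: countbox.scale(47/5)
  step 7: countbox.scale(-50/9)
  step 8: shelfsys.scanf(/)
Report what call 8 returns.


Answer: [fozudreg, sla/]

Derivation:
→ shelfsys.dig(p='/sla')
← ok
→ shelfsys.pen(p='/sla/brilu', c='siro')
← created
→ shelfsys.cull(p='/sla')
← ToolError: not empty
→ shelfsys.pen(p='/fozudreg', c='bocepo')
← created
→ countbox.prime(x='42')
← 42
→ countbox.scale(x='47/5')
← 1974/5
→ countbox.scale(x='-50/9')
← -6580/3
→ shelfsys.scanf(p='/')
← [fozudreg, sla/]


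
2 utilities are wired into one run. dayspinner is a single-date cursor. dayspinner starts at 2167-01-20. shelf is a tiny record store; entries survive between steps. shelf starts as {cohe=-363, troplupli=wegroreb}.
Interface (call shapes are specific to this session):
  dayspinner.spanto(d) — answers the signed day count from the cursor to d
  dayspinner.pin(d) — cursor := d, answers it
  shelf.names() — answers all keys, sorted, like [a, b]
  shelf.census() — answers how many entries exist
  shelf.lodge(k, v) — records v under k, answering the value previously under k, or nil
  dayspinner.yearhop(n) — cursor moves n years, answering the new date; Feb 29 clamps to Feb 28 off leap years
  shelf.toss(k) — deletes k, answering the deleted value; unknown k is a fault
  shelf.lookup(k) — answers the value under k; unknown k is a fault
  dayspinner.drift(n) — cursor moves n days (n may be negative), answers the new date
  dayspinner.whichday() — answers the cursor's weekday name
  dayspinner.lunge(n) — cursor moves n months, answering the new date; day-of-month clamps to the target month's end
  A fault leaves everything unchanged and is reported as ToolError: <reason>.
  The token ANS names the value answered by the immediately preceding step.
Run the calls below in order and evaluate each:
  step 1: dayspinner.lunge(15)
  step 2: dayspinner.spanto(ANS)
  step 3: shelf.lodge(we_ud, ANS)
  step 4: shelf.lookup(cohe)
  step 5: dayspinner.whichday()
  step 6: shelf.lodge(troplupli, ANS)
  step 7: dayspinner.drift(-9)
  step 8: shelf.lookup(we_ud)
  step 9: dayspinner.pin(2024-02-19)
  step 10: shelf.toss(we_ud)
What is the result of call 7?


% dayspinner.lunge(n→15) : 2168-04-20
% dayspinner.spanto(d→ANS) : 0
% shelf.lodge(k→we_ud, v→ANS) : nil
% shelf.lookup(k→cohe) : -363
% dayspinner.whichday() : Wednesday
% shelf.lodge(k→troplupli, v→ANS) : wegroreb
% dayspinner.drift(n→-9) : 2168-04-11
% shelf.lookup(k→we_ud) : 0
% dayspinner.pin(d→2024-02-19) : 2024-02-19
% shelf.toss(k→we_ud) : 0

Answer: 2168-04-11


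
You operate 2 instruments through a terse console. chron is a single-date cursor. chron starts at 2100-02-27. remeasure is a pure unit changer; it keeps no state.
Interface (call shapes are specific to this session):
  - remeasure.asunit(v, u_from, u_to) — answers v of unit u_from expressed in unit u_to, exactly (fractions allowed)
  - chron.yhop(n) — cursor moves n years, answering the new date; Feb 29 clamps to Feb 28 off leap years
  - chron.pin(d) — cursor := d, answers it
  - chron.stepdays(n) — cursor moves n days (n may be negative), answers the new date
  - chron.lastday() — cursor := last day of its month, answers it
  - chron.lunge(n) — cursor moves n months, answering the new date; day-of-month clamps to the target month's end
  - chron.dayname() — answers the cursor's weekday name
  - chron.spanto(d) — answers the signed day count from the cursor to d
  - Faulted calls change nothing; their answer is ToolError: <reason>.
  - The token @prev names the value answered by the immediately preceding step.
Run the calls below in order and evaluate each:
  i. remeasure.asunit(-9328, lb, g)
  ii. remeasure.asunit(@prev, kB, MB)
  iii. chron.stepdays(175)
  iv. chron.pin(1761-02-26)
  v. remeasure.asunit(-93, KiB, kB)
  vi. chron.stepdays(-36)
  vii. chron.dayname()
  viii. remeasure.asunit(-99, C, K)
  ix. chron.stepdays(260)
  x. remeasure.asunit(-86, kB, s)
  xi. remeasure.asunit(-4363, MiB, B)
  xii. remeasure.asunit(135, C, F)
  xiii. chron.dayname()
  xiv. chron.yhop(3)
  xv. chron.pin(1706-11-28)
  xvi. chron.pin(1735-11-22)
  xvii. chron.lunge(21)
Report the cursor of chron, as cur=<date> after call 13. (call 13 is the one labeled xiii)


Calling asunit passing v=-9328, u_from=lb, u_to=g, and see -26444435171/6250.
Using asunit passing v=@prev, u_from=kB, u_to=MB, giving -26444435171/6250000.
Using stepdays passing n=175, and get 2100-08-21.
Next I call pin passing d=1761-02-26: 1761-02-26.
Then asunit passing v=-93, u_from=KiB, u_to=kB, and get -11904/125.
I use stepdays passing n=-36, giving 1761-01-21.
Then dayname, yielding Wednesday.
I try asunit passing v=-99, u_from=C, u_to=K, which returns 3483/20.
Then stepdays passing n=260, and see 1761-10-08.
Using asunit passing v=-86, u_from=kB, u_to=s, and see ToolError: incompatible units.
I invoke asunit passing v=-4363, u_from=MiB, u_to=B, — result: -4574937088.
Now I run asunit passing v=135, u_from=C, u_to=F, yielding 275.
Then dayname, → Thursday.
Then yhop passing n=3, and observe 1764-10-08.
I use pin passing d=1706-11-28, → 1706-11-28.
Calling pin passing d=1735-11-22, → 1735-11-22.
I call lunge passing n=21, → 1737-08-22.

Answer: cur=1761-10-08


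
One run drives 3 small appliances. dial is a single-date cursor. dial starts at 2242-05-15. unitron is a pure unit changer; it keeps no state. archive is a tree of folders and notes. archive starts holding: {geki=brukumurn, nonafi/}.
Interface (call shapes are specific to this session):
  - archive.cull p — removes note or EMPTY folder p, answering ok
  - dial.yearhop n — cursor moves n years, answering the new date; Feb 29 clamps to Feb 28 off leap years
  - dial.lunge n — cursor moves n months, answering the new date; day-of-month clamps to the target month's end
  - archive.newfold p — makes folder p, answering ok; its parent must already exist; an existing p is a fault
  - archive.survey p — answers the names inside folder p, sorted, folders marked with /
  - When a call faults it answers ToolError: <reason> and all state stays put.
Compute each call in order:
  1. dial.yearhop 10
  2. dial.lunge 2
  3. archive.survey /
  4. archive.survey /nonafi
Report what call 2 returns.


Answer: 2252-07-15

Derivation:
Step: yearhop[n: 10]
Result: 2252-05-15
Step: lunge[n: 2]
Result: 2252-07-15
Step: survey[p: /]
Result: [geki, nonafi/]
Step: survey[p: /nonafi]
Result: []


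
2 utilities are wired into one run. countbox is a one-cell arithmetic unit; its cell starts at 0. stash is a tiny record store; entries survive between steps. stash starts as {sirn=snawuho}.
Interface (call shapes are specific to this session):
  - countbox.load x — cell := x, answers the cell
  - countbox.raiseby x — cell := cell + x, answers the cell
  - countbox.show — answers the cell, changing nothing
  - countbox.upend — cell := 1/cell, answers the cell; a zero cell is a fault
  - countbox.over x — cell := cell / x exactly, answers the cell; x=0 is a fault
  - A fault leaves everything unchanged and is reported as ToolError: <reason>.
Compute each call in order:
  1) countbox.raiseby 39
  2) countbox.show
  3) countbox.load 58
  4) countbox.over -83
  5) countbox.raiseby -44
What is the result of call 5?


Answer: -3710/83

Derivation:
==> countbox.raiseby(x: 39)
<== 39
==> countbox.show()
<== 39
==> countbox.load(x: 58)
<== 58
==> countbox.over(x: -83)
<== -58/83
==> countbox.raiseby(x: -44)
<== -3710/83


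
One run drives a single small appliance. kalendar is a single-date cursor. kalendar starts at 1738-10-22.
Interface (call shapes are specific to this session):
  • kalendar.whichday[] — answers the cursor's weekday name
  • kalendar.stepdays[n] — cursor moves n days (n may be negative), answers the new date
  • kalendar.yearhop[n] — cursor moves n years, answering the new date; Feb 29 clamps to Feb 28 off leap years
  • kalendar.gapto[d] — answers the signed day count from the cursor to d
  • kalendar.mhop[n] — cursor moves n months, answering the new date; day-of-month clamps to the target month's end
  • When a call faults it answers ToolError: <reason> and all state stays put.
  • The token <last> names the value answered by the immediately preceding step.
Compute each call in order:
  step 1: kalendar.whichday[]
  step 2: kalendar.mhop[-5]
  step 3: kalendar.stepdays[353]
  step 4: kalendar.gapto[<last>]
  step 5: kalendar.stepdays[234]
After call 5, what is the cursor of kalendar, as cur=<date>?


Answer: cur=1739-12-30

Derivation:
$ kalendar.whichday
  Wednesday
$ kalendar.mhop n='-5'
  1738-05-22
$ kalendar.stepdays n='353'
  1739-05-10
$ kalendar.gapto d='<last>'
  0
$ kalendar.stepdays n='234'
  1739-12-30


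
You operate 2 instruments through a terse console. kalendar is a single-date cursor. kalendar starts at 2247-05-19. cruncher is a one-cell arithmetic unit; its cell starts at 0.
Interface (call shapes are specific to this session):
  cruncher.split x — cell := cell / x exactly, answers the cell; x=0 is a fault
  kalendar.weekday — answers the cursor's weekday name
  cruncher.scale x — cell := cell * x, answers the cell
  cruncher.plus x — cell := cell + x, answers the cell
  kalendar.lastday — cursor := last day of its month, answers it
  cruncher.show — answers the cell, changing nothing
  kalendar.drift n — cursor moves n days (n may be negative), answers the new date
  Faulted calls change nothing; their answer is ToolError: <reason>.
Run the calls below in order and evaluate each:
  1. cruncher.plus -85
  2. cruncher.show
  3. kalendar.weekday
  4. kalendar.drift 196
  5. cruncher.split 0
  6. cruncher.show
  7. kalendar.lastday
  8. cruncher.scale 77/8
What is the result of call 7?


Answer: 2247-12-31

Derivation:
# 1. cruncher.plus(x→-85) -> -85
# 2. cruncher.show() -> -85
# 3. kalendar.weekday() -> Wednesday
# 4. kalendar.drift(n→196) -> 2247-12-01
# 5. cruncher.split(x→0) -> ToolError: division by zero
# 6. cruncher.show() -> -85
# 7. kalendar.lastday() -> 2247-12-31
# 8. cruncher.scale(x→77/8) -> -6545/8


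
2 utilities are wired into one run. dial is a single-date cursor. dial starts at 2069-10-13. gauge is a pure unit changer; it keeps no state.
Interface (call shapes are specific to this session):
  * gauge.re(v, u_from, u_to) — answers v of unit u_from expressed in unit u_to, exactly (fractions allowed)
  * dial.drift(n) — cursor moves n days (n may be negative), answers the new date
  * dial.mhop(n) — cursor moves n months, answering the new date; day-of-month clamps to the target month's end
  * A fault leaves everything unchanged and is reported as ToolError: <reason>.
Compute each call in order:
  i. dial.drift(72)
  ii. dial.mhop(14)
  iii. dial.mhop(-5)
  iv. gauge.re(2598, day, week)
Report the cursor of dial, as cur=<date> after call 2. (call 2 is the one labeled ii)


% dial.drift 72
= 2069-12-24
% dial.mhop 14
= 2071-02-24
% dial.mhop -5
= 2070-09-24
% gauge.re 2598 day week
= 2598/7

Answer: cur=2071-02-24


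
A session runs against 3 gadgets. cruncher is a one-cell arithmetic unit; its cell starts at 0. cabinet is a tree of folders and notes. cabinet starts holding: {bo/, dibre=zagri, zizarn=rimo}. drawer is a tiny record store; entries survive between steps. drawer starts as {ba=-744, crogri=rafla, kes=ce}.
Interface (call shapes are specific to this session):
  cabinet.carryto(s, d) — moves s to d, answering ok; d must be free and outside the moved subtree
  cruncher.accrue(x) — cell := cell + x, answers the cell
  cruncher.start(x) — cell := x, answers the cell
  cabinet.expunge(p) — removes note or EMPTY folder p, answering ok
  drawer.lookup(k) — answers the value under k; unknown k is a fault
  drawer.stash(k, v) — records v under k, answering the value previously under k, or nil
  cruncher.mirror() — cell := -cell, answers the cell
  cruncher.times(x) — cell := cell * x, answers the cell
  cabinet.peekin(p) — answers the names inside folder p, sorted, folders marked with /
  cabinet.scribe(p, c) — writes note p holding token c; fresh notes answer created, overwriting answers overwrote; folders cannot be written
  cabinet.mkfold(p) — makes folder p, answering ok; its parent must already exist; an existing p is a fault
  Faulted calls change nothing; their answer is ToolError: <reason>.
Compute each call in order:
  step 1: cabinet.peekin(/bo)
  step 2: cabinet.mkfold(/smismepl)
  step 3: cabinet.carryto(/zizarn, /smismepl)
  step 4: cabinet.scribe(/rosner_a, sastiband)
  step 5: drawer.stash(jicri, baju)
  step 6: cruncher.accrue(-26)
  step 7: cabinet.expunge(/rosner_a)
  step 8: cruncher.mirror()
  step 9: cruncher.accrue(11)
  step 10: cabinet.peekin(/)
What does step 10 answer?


Answer: [bo/, dibre, smismepl/, zizarn]

Derivation:
I call cabinet.peekin(/bo), and get [].
Invoking cabinet.mkfold(/smismepl), yielding ok.
Using cabinet.carryto(/zizarn, /smismepl), and get ToolError: exists.
Calling cabinet.scribe(/rosner_a, sastiband): created.
Now I run drawer.stash(jicri, baju), which returns nil.
I run cruncher.accrue(-26), and see -26.
Now I run cabinet.expunge(/rosner_a), yielding ok.
I run cruncher.mirror, and see 26.
I run cruncher.accrue(11), which returns 37.
Calling cabinet.peekin(/), which returns [bo/, dibre, smismepl/, zizarn].


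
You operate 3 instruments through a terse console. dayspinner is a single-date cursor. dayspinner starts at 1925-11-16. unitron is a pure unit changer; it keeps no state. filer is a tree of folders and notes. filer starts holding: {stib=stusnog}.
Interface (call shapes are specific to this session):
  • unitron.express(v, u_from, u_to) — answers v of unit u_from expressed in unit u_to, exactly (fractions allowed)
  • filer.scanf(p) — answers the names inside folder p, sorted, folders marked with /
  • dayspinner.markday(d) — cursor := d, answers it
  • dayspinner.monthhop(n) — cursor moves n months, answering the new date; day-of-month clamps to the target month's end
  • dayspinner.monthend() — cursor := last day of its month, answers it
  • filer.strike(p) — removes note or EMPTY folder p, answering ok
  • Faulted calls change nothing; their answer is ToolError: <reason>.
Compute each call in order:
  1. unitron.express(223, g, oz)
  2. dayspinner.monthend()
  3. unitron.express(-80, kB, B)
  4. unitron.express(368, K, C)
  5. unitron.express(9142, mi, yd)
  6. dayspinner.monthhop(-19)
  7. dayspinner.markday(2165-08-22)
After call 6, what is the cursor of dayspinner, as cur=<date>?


Act: unitron.express[v→223; u_from→g; u_to→oz]
Obs: 356800000/45359237
Act: dayspinner.monthend[]
Obs: 1925-11-30
Act: unitron.express[v→-80; u_from→kB; u_to→B]
Obs: -80000
Act: unitron.express[v→368; u_from→K; u_to→C]
Obs: 1897/20
Act: unitron.express[v→9142; u_from→mi; u_to→yd]
Obs: 16089920
Act: dayspinner.monthhop[n→-19]
Obs: 1924-04-30
Act: dayspinner.markday[d→2165-08-22]
Obs: 2165-08-22

Answer: cur=1924-04-30


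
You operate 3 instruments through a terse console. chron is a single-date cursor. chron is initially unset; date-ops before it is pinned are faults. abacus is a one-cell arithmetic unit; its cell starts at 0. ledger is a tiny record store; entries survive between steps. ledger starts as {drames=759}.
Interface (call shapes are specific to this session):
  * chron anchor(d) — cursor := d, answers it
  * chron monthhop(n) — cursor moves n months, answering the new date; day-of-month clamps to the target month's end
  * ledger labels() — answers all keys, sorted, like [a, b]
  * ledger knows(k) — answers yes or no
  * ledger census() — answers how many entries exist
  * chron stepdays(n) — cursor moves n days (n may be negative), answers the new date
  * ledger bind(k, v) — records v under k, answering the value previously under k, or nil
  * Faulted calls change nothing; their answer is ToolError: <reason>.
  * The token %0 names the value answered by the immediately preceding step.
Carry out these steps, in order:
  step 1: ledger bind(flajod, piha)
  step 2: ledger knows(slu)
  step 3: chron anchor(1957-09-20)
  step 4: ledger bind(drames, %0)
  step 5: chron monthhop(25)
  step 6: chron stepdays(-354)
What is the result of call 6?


Answer: 1958-10-31

Derivation:
> ledger bind k='flajod' v='piha'
:: nil
> ledger knows k='slu'
:: no
> chron anchor d='1957-09-20'
:: 1957-09-20
> ledger bind k='drames' v='%0'
:: 759
> chron monthhop n='25'
:: 1959-10-20
> chron stepdays n='-354'
:: 1958-10-31


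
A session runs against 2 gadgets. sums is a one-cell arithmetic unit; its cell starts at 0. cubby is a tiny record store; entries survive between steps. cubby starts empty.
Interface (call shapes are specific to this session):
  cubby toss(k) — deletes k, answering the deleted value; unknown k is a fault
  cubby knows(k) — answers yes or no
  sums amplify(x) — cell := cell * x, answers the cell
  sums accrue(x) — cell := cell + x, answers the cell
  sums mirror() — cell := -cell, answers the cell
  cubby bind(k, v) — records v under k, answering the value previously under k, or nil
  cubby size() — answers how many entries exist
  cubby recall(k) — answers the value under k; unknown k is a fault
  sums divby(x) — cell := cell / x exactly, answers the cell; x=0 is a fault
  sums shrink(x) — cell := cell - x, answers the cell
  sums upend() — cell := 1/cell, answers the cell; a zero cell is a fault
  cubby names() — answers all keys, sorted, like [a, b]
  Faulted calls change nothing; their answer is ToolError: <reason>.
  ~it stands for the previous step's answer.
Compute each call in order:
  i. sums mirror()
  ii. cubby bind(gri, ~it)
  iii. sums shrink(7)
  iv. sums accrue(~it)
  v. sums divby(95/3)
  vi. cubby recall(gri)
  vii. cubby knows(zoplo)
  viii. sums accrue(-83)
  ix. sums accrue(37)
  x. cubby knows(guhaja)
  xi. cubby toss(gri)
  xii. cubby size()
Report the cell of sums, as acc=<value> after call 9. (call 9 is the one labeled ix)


Answer: acc=-4412/95

Derivation:
Now I run sums mirror, yielding 0.
Now I run cubby bind(k='gri', v='~it'), and get nil.
Calling sums shrink(x='7'), yielding -7.
Next I call sums accrue(x='~it'), and get -14.
I use sums divby(x='95/3'), which returns -42/95.
I run cubby recall(k='gri'), and observe 0.
Next I call cubby knows(k='zoplo'), → no.
Invoking sums accrue(x='-83'), — result: -7927/95.
I run sums accrue(x='37'), → -4412/95.
I invoke cubby knows(k='guhaja'), yielding no.
I call cubby toss(k='gri'), → 0.
Calling cubby size, giving 0.


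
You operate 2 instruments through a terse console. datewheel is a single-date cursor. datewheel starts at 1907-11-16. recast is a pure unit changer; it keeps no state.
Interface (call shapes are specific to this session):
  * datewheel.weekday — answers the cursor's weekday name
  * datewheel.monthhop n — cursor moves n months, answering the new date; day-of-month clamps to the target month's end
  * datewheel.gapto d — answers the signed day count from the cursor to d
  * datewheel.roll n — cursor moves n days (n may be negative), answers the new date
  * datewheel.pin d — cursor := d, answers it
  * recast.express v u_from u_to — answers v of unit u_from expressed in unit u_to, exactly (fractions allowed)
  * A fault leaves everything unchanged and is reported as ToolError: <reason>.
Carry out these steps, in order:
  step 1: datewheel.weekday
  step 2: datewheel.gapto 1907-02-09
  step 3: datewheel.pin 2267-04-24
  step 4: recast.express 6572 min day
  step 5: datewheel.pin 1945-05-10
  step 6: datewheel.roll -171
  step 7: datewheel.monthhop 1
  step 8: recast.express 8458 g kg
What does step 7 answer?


% datewheel.weekday() : Saturday
% datewheel.gapto(d: 1907-02-09) : -280
% datewheel.pin(d: 2267-04-24) : 2267-04-24
% recast.express(v: 6572, u_from: min, u_to: day) : 1643/360
% datewheel.pin(d: 1945-05-10) : 1945-05-10
% datewheel.roll(n: -171) : 1944-11-20
% datewheel.monthhop(n: 1) : 1944-12-20
% recast.express(v: 8458, u_from: g, u_to: kg) : 4229/500

Answer: 1944-12-20
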